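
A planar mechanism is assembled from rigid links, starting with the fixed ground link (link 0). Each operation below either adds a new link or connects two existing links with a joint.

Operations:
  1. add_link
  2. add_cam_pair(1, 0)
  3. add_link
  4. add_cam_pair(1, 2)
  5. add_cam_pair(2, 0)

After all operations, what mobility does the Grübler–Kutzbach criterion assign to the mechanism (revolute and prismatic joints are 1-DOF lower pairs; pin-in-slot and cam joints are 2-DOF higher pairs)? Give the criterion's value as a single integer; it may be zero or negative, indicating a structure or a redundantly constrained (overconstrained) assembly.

M = 3

[1;0;0] (link 0 is ground)
L+ [2;0;0]
C(1,0)∈J2 [2;0;1]
L+ [3;0;1]
C(1,2)∈J2 [3;0;2]
C(2,0)∈J2 [3;0;3]
mobility = 6 − 0 − 3 = 3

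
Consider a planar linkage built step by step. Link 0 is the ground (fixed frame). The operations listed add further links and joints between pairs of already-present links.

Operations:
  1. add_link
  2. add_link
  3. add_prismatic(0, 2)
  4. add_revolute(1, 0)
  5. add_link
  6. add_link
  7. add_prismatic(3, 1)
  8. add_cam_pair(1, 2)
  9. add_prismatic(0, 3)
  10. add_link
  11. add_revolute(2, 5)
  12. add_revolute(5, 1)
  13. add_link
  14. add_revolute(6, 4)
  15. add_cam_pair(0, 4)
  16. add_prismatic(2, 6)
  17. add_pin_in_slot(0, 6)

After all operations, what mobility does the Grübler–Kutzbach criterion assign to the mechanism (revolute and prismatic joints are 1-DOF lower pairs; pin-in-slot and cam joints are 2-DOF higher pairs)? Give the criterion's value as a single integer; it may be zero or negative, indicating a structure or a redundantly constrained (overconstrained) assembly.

link 0 = ground. State L|J1|J2 = 1|0|0
+link1  2|0|0
+link2  3|0|0
P(0,2) f=1→J1  3|1|0
R(1,0) f=1→J1  3|2|0
+link3  4|2|0
+link4  5|2|0
P(3,1) f=1→J1  5|3|0
C(1,2) f=2→J2  5|3|1
P(0,3) f=1→J1  5|4|1
+link5  6|4|1
R(2,5) f=1→J1  6|5|1
R(5,1) f=1→J1  6|6|1
+link6  7|6|1
R(6,4) f=1→J1  7|7|1
C(0,4) f=2→J2  7|7|2
P(2,6) f=1→J1  7|8|2
PS(0,6) f=2→J2  7|8|3
M = 3(7−1)−2·8−3 = 18−16−3 = -1

M = -1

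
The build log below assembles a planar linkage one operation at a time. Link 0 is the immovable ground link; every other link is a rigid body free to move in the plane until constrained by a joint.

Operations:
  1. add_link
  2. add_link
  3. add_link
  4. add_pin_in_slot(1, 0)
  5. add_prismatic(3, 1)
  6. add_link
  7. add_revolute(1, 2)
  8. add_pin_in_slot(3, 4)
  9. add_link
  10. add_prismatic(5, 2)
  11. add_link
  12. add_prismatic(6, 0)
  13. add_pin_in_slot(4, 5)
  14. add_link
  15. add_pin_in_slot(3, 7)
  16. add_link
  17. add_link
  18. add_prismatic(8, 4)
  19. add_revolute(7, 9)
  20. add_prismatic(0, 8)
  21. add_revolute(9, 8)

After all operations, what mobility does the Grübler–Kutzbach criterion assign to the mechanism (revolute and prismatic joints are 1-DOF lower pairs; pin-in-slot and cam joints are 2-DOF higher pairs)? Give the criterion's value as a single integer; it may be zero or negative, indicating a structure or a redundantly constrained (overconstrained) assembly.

L=1 J1=0 J2=0
add link → L=2 J1=0 J2=0
add link → L=3 J1=0 J2=0
add link → L=4 J1=0 J2=0
PS@1,0 dof=2 J2 → L=4 J1=0 J2=1
P@3,1 dof=1 J1 → L=4 J1=1 J2=1
add link → L=5 J1=1 J2=1
R@1,2 dof=1 J1 → L=5 J1=2 J2=1
PS@3,4 dof=2 J2 → L=5 J1=2 J2=2
add link → L=6 J1=2 J2=2
P@5,2 dof=1 J1 → L=6 J1=3 J2=2
add link → L=7 J1=3 J2=2
P@6,0 dof=1 J1 → L=7 J1=4 J2=2
PS@4,5 dof=2 J2 → L=7 J1=4 J2=3
add link → L=8 J1=4 J2=3
PS@3,7 dof=2 J2 → L=8 J1=4 J2=4
add link → L=9 J1=4 J2=4
add link → L=10 J1=4 J2=4
P@8,4 dof=1 J1 → L=10 J1=5 J2=4
R@7,9 dof=1 J1 → L=10 J1=6 J2=4
P@0,8 dof=1 J1 → L=10 J1=7 J2=4
R@9,8 dof=1 J1 → L=10 J1=8 J2=4
M=3(L−1)−2J1−J2=3·9−2·8−4=7

M = 7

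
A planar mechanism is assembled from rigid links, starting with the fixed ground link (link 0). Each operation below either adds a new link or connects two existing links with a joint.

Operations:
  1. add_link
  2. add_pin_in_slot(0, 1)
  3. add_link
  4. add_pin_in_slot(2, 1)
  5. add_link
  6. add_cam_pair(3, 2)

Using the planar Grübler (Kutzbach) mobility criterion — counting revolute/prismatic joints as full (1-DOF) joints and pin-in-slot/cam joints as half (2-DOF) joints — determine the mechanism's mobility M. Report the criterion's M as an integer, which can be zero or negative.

ground; <1,0,0>
#1 <2,0,0>
PS:0↔1 J2 <2,0,1>
#2 <3,0,1>
PS:2↔1 J2 <3,0,2>
#3 <4,0,2>
C:3↔2 J2 <4,0,3>
3×3 − 2×0 − 1×3 = 6

M = 6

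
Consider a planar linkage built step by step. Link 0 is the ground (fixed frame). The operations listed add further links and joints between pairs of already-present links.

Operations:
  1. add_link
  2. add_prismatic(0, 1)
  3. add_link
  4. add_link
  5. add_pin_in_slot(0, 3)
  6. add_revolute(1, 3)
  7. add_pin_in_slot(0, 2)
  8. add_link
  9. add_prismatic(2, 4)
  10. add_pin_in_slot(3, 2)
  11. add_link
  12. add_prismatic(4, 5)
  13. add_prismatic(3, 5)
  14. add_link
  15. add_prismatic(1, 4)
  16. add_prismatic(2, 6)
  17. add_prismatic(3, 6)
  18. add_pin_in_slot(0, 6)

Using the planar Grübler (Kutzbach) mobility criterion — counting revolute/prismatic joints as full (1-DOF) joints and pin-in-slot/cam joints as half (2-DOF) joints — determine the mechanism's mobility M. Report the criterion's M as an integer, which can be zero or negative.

M = -2

link 0 = ground. State L|J1|J2 = 1|0|0
+link1  2|0|0
P(0,1) f=1→J1  2|1|0
+link2  3|1|0
+link3  4|1|0
PS(0,3) f=2→J2  4|1|1
R(1,3) f=1→J1  4|2|1
PS(0,2) f=2→J2  4|2|2
+link4  5|2|2
P(2,4) f=1→J1  5|3|2
PS(3,2) f=2→J2  5|3|3
+link5  6|3|3
P(4,5) f=1→J1  6|4|3
P(3,5) f=1→J1  6|5|3
+link6  7|5|3
P(1,4) f=1→J1  7|6|3
P(2,6) f=1→J1  7|7|3
P(3,6) f=1→J1  7|8|3
PS(0,6) f=2→J2  7|8|4
M = 3(7−1)−2·8−4 = 18−16−4 = -2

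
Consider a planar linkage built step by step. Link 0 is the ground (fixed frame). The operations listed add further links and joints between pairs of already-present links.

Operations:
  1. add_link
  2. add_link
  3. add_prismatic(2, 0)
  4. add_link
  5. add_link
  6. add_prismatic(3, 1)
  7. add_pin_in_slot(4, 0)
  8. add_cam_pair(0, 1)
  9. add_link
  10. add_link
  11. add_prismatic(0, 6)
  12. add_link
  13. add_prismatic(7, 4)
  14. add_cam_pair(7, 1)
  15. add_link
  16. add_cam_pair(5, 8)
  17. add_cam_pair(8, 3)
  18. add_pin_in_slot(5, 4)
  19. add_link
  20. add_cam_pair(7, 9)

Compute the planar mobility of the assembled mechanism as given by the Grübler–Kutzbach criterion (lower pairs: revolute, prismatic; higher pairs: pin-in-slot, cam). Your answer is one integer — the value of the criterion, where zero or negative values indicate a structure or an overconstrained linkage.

M = 12

link 0 = ground. State L|J1|J2 = 1|0|0
+link1  2|0|0
+link2  3|0|0
P(2,0) f=1→J1  3|1|0
+link3  4|1|0
+link4  5|1|0
P(3,1) f=1→J1  5|2|0
PS(4,0) f=2→J2  5|2|1
C(0,1) f=2→J2  5|2|2
+link5  6|2|2
+link6  7|2|2
P(0,6) f=1→J1  7|3|2
+link7  8|3|2
P(7,4) f=1→J1  8|4|2
C(7,1) f=2→J2  8|4|3
+link8  9|4|3
C(5,8) f=2→J2  9|4|4
C(8,3) f=2→J2  9|4|5
PS(5,4) f=2→J2  9|4|6
+link9  10|4|6
C(7,9) f=2→J2  10|4|7
M = 3(10−1)−2·4−7 = 27−8−7 = 12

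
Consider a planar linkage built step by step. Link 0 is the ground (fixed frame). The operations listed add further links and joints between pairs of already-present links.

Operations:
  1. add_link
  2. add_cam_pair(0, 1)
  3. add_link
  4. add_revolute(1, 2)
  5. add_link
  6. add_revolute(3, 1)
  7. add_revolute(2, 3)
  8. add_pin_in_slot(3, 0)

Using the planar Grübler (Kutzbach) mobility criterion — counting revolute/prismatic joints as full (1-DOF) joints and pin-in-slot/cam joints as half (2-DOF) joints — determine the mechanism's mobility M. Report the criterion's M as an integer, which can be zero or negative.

ground; <1,0,0>
#1 <2,0,0>
C:0↔1 J2 <2,0,1>
#2 <3,0,1>
R:1↔2 J1 <3,1,1>
#3 <4,1,1>
R:3↔1 J1 <4,2,1>
R:2↔3 J1 <4,3,1>
PS:3↔0 J2 <4,3,2>
3×3 − 2×3 − 1×2 = 1

M = 1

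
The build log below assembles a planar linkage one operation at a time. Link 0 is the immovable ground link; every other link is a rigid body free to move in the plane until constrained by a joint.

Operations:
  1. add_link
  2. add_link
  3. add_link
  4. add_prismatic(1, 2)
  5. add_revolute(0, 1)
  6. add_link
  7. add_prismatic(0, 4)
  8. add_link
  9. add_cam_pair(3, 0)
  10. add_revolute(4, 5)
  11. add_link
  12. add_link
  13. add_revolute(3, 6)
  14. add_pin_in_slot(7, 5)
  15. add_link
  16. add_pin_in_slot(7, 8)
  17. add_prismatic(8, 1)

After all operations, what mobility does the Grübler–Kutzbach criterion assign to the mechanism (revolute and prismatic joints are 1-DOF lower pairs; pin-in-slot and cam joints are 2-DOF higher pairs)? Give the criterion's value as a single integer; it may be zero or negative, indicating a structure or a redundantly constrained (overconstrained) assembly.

M = 9

ground; <1,0,0>
#1 <2,0,0>
#2 <3,0,0>
#3 <4,0,0>
P:1↔2 J1 <4,1,0>
R:0↔1 J1 <4,2,0>
#4 <5,2,0>
P:0↔4 J1 <5,3,0>
#5 <6,3,0>
C:3↔0 J2 <6,3,1>
R:4↔5 J1 <6,4,1>
#6 <7,4,1>
#7 <8,4,1>
R:3↔6 J1 <8,5,1>
PS:7↔5 J2 <8,5,2>
#8 <9,5,2>
PS:7↔8 J2 <9,5,3>
P:8↔1 J1 <9,6,3>
3×8 − 2×6 − 1×3 = 9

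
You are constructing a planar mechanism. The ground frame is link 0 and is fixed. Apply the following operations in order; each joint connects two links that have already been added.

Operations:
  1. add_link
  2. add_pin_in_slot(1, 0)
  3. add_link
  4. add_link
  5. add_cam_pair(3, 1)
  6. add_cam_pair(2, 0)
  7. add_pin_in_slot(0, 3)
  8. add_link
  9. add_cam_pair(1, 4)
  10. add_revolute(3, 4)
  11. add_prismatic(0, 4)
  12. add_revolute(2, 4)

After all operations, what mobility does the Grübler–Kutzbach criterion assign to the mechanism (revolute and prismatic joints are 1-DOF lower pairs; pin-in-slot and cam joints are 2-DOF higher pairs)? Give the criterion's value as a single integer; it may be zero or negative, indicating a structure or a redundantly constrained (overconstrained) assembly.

M = 1

ground; <1,0,0>
#1 <2,0,0>
PS:1↔0 J2 <2,0,1>
#2 <3,0,1>
#3 <4,0,1>
C:3↔1 J2 <4,0,2>
C:2↔0 J2 <4,0,3>
PS:0↔3 J2 <4,0,4>
#4 <5,0,4>
C:1↔4 J2 <5,0,5>
R:3↔4 J1 <5,1,5>
P:0↔4 J1 <5,2,5>
R:2↔4 J1 <5,3,5>
3×4 − 2×3 − 1×5 = 1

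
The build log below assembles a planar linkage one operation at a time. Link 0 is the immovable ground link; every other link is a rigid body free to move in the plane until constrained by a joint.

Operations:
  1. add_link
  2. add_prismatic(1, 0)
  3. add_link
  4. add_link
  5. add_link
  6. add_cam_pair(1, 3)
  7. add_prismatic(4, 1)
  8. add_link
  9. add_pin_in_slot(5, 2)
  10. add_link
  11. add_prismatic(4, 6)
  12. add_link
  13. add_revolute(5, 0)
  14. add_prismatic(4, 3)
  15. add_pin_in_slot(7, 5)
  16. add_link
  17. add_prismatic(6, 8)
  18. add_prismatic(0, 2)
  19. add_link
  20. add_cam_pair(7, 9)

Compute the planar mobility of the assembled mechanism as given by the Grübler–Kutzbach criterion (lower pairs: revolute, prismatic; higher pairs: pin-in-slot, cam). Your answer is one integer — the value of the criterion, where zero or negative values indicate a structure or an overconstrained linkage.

[1;0;0] (link 0 is ground)
L+ [2;0;0]
P(1,0)∈J1 [2;1;0]
L+ [3;1;0]
L+ [4;1;0]
L+ [5;1;0]
C(1,3)∈J2 [5;1;1]
P(4,1)∈J1 [5;2;1]
L+ [6;2;1]
PS(5,2)∈J2 [6;2;2]
L+ [7;2;2]
P(4,6)∈J1 [7;3;2]
L+ [8;3;2]
R(5,0)∈J1 [8;4;2]
P(4,3)∈J1 [8;5;2]
PS(7,5)∈J2 [8;5;3]
L+ [9;5;3]
P(6,8)∈J1 [9;6;3]
P(0,2)∈J1 [9;7;3]
L+ [10;7;3]
C(7,9)∈J2 [10;7;4]
mobility = 27 − 14 − 4 = 9

M = 9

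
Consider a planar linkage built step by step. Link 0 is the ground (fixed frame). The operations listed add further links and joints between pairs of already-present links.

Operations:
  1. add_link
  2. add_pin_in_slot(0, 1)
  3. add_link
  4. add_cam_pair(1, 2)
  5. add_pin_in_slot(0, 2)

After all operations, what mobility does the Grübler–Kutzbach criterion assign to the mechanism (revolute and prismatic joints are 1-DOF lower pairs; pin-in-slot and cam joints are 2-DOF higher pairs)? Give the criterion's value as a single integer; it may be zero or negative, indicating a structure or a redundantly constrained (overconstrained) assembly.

M = 3

(L,J1,J2)=(1,0,0); link0 fixed
link1: (2,0,0)
PS 0-1 [J2]: (2,0,1)
link2: (3,0,1)
C 1-2 [J2]: (3,0,2)
PS 0-2 [J2]: (3,0,3)
Grübler: 3·2 − 2·0 − 3 = 3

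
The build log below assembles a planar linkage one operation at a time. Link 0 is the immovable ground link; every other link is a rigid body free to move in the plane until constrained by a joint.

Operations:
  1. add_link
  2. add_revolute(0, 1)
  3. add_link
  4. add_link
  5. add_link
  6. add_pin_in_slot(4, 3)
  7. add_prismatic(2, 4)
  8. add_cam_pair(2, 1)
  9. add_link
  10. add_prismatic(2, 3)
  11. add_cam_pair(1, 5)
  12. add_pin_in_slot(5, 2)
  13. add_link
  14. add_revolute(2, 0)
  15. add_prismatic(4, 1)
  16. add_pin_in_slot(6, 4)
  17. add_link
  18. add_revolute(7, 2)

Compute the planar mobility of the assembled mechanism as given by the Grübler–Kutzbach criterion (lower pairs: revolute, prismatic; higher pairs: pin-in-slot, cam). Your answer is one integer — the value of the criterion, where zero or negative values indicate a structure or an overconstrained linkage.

ground; <1,0,0>
#1 <2,0,0>
R:0↔1 J1 <2,1,0>
#2 <3,1,0>
#3 <4,1,0>
#4 <5,1,0>
PS:4↔3 J2 <5,1,1>
P:2↔4 J1 <5,2,1>
C:2↔1 J2 <5,2,2>
#5 <6,2,2>
P:2↔3 J1 <6,3,2>
C:1↔5 J2 <6,3,3>
PS:5↔2 J2 <6,3,4>
#6 <7,3,4>
R:2↔0 J1 <7,4,4>
P:4↔1 J1 <7,5,4>
PS:6↔4 J2 <7,5,5>
#7 <8,5,5>
R:7↔2 J1 <8,6,5>
3×7 − 2×6 − 1×5 = 4

M = 4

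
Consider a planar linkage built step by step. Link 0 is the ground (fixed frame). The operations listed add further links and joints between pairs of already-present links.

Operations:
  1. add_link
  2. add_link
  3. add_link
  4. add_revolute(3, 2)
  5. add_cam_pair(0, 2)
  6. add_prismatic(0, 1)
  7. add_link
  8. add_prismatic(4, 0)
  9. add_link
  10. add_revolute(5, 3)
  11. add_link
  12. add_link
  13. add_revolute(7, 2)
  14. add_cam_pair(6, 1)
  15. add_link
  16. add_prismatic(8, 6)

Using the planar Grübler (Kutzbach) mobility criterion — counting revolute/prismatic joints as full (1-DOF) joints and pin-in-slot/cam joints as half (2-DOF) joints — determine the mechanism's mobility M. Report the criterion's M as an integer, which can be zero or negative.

link 0 = ground. State L|J1|J2 = 1|0|0
+link1  2|0|0
+link2  3|0|0
+link3  4|0|0
R(3,2) f=1→J1  4|1|0
C(0,2) f=2→J2  4|1|1
P(0,1) f=1→J1  4|2|1
+link4  5|2|1
P(4,0) f=1→J1  5|3|1
+link5  6|3|1
R(5,3) f=1→J1  6|4|1
+link6  7|4|1
+link7  8|4|1
R(7,2) f=1→J1  8|5|1
C(6,1) f=2→J2  8|5|2
+link8  9|5|2
P(8,6) f=1→J1  9|6|2
M = 3(9−1)−2·6−2 = 24−12−2 = 10

M = 10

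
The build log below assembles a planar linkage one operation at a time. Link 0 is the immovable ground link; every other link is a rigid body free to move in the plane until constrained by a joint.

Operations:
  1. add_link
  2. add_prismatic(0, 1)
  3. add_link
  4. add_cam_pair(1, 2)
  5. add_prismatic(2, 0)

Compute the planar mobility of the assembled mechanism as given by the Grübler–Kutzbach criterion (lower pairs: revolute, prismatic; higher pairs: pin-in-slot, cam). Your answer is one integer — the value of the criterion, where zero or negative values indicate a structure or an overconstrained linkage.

M = 1

ground; <1,0,0>
#1 <2,0,0>
P:0↔1 J1 <2,1,0>
#2 <3,1,0>
C:1↔2 J2 <3,1,1>
P:2↔0 J1 <3,2,1>
3×2 − 2×2 − 1×1 = 1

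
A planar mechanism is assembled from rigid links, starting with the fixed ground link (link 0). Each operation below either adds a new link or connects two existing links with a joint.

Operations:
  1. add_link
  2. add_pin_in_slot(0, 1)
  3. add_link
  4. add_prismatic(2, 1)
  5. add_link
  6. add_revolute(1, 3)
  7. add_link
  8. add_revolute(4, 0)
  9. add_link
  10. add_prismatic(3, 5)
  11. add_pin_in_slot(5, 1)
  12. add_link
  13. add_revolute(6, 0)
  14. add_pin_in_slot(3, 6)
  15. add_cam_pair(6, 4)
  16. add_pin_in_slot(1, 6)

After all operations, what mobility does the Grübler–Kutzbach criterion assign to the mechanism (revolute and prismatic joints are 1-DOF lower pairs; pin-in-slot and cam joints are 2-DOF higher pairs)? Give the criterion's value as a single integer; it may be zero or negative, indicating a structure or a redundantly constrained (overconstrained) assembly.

M = 3

[1;0;0] (link 0 is ground)
L+ [2;0;0]
PS(0,1)∈J2 [2;0;1]
L+ [3;0;1]
P(2,1)∈J1 [3;1;1]
L+ [4;1;1]
R(1,3)∈J1 [4;2;1]
L+ [5;2;1]
R(4,0)∈J1 [5;3;1]
L+ [6;3;1]
P(3,5)∈J1 [6;4;1]
PS(5,1)∈J2 [6;4;2]
L+ [7;4;2]
R(6,0)∈J1 [7;5;2]
PS(3,6)∈J2 [7;5;3]
C(6,4)∈J2 [7;5;4]
PS(1,6)∈J2 [7;5;5]
mobility = 18 − 10 − 5 = 3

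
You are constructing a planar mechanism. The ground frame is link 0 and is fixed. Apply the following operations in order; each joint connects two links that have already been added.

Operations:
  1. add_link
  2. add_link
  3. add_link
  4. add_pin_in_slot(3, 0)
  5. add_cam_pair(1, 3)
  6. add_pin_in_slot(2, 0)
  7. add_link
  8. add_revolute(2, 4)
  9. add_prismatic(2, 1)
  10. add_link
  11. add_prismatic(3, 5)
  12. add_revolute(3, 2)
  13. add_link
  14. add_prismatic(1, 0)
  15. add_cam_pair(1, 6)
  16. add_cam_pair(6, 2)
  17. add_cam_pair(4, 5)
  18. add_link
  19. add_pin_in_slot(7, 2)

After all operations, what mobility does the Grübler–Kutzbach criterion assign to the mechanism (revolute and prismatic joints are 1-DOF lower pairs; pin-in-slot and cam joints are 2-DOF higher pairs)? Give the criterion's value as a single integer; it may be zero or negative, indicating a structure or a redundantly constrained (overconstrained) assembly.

M = 4

ground; <1,0,0>
#1 <2,0,0>
#2 <3,0,0>
#3 <4,0,0>
PS:3↔0 J2 <4,0,1>
C:1↔3 J2 <4,0,2>
PS:2↔0 J2 <4,0,3>
#4 <5,0,3>
R:2↔4 J1 <5,1,3>
P:2↔1 J1 <5,2,3>
#5 <6,2,3>
P:3↔5 J1 <6,3,3>
R:3↔2 J1 <6,4,3>
#6 <7,4,3>
P:1↔0 J1 <7,5,3>
C:1↔6 J2 <7,5,4>
C:6↔2 J2 <7,5,5>
C:4↔5 J2 <7,5,6>
#7 <8,5,6>
PS:7↔2 J2 <8,5,7>
3×7 − 2×5 − 1×7 = 4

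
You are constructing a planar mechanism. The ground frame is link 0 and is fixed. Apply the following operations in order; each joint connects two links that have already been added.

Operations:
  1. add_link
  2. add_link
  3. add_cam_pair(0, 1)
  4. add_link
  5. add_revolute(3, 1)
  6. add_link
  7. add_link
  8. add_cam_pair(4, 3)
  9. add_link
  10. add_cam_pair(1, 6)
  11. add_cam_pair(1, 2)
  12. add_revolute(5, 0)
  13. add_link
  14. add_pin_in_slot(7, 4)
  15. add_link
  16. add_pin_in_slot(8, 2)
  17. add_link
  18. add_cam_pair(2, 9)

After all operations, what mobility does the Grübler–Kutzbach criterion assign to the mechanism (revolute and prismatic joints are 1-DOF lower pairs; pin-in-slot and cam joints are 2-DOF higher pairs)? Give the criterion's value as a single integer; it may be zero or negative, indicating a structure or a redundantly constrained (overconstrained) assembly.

M = 16

(L,J1,J2)=(1,0,0); link0 fixed
link1: (2,0,0)
link2: (3,0,0)
C 0-1 [J2]: (3,0,1)
link3: (4,0,1)
R 3-1 [J1]: (4,1,1)
link4: (5,1,1)
link5: (6,1,1)
C 4-3 [J2]: (6,1,2)
link6: (7,1,2)
C 1-6 [J2]: (7,1,3)
C 1-2 [J2]: (7,1,4)
R 5-0 [J1]: (7,2,4)
link7: (8,2,4)
PS 7-4 [J2]: (8,2,5)
link8: (9,2,5)
PS 8-2 [J2]: (9,2,6)
link9: (10,2,6)
C 2-9 [J2]: (10,2,7)
Grübler: 3·9 − 2·2 − 7 = 16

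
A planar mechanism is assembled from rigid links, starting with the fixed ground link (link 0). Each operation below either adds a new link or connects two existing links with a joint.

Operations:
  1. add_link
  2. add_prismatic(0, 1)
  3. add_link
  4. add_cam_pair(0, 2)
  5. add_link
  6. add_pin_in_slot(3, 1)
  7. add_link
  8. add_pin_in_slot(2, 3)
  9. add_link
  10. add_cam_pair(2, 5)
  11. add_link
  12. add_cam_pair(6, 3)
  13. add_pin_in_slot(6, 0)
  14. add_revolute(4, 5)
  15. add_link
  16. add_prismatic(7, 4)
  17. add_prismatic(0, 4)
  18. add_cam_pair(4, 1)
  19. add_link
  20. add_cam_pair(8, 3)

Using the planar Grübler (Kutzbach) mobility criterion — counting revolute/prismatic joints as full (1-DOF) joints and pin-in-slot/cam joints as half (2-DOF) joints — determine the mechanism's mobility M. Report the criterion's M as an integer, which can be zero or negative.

ground; <1,0,0>
#1 <2,0,0>
P:0↔1 J1 <2,1,0>
#2 <3,1,0>
C:0↔2 J2 <3,1,1>
#3 <4,1,1>
PS:3↔1 J2 <4,1,2>
#4 <5,1,2>
PS:2↔3 J2 <5,1,3>
#5 <6,1,3>
C:2↔5 J2 <6,1,4>
#6 <7,1,4>
C:6↔3 J2 <7,1,5>
PS:6↔0 J2 <7,1,6>
R:4↔5 J1 <7,2,6>
#7 <8,2,6>
P:7↔4 J1 <8,3,6>
P:0↔4 J1 <8,4,6>
C:4↔1 J2 <8,4,7>
#8 <9,4,7>
C:8↔3 J2 <9,4,8>
3×8 − 2×4 − 1×8 = 8

M = 8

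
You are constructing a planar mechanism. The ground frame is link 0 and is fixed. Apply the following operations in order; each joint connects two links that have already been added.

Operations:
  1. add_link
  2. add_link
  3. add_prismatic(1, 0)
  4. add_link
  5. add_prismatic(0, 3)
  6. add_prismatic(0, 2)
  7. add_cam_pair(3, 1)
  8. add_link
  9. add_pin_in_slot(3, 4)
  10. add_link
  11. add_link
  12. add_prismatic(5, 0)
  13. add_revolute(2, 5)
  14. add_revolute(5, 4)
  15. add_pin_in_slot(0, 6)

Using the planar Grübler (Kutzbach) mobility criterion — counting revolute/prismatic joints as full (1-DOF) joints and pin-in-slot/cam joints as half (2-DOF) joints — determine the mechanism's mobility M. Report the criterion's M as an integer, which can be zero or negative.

M = 3

ground; <1,0,0>
#1 <2,0,0>
#2 <3,0,0>
P:1↔0 J1 <3,1,0>
#3 <4,1,0>
P:0↔3 J1 <4,2,0>
P:0↔2 J1 <4,3,0>
C:3↔1 J2 <4,3,1>
#4 <5,3,1>
PS:3↔4 J2 <5,3,2>
#5 <6,3,2>
#6 <7,3,2>
P:5↔0 J1 <7,4,2>
R:2↔5 J1 <7,5,2>
R:5↔4 J1 <7,6,2>
PS:0↔6 J2 <7,6,3>
3×6 − 2×6 − 1×3 = 3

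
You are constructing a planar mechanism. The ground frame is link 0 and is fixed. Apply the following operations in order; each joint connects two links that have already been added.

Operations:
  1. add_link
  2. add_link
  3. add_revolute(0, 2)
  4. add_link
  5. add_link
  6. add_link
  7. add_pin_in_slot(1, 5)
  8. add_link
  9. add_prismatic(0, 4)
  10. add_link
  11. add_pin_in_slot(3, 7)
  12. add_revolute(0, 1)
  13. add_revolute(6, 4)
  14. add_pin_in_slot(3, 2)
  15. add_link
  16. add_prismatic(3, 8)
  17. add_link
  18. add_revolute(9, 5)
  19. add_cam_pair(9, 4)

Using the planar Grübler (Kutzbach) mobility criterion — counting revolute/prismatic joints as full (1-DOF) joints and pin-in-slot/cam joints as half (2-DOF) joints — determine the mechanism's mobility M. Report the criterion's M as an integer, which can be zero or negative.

[1;0;0] (link 0 is ground)
L+ [2;0;0]
L+ [3;0;0]
R(0,2)∈J1 [3;1;0]
L+ [4;1;0]
L+ [5;1;0]
L+ [6;1;0]
PS(1,5)∈J2 [6;1;1]
L+ [7;1;1]
P(0,4)∈J1 [7;2;1]
L+ [8;2;1]
PS(3,7)∈J2 [8;2;2]
R(0,1)∈J1 [8;3;2]
R(6,4)∈J1 [8;4;2]
PS(3,2)∈J2 [8;4;3]
L+ [9;4;3]
P(3,8)∈J1 [9;5;3]
L+ [10;5;3]
R(9,5)∈J1 [10;6;3]
C(9,4)∈J2 [10;6;4]
mobility = 27 − 12 − 4 = 11

M = 11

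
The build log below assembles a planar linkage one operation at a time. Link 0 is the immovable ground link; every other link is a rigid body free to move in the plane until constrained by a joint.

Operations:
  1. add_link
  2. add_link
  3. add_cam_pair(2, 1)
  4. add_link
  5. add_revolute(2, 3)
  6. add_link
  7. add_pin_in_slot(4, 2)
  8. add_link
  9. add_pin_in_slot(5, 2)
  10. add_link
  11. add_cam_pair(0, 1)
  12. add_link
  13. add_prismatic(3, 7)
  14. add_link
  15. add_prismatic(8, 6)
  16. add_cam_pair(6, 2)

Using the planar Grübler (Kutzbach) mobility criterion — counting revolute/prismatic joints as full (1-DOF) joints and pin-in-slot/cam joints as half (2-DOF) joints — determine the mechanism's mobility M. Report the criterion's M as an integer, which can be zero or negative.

(L,J1,J2)=(1,0,0); link0 fixed
link1: (2,0,0)
link2: (3,0,0)
C 2-1 [J2]: (3,0,1)
link3: (4,0,1)
R 2-3 [J1]: (4,1,1)
link4: (5,1,1)
PS 4-2 [J2]: (5,1,2)
link5: (6,1,2)
PS 5-2 [J2]: (6,1,3)
link6: (7,1,3)
C 0-1 [J2]: (7,1,4)
link7: (8,1,4)
P 3-7 [J1]: (8,2,4)
link8: (9,2,4)
P 8-6 [J1]: (9,3,4)
C 6-2 [J2]: (9,3,5)
Grübler: 3·8 − 2·3 − 5 = 13

M = 13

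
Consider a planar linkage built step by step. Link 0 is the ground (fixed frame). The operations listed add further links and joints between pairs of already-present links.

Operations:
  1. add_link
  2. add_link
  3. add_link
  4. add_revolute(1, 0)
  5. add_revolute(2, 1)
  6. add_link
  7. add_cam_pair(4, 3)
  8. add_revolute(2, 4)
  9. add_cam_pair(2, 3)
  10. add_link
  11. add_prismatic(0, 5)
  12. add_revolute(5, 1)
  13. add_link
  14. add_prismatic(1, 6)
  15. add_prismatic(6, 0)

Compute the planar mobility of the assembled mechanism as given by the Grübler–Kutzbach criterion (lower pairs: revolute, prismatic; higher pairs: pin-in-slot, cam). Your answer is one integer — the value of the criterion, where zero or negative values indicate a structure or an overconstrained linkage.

M = 2

(L,J1,J2)=(1,0,0); link0 fixed
link1: (2,0,0)
link2: (3,0,0)
link3: (4,0,0)
R 1-0 [J1]: (4,1,0)
R 2-1 [J1]: (4,2,0)
link4: (5,2,0)
C 4-3 [J2]: (5,2,1)
R 2-4 [J1]: (5,3,1)
C 2-3 [J2]: (5,3,2)
link5: (6,3,2)
P 0-5 [J1]: (6,4,2)
R 5-1 [J1]: (6,5,2)
link6: (7,5,2)
P 1-6 [J1]: (7,6,2)
P 6-0 [J1]: (7,7,2)
Grübler: 3·6 − 2·7 − 2 = 2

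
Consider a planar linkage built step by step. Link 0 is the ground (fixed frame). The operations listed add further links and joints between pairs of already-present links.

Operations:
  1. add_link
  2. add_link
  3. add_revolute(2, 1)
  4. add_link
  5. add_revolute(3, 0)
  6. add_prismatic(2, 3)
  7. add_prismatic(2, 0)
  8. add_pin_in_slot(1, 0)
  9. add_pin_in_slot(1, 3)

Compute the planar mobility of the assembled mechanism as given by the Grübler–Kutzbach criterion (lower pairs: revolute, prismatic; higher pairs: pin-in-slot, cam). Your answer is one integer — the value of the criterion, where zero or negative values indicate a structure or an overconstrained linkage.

M = -1

link 0 = ground. State L|J1|J2 = 1|0|0
+link1  2|0|0
+link2  3|0|0
R(2,1) f=1→J1  3|1|0
+link3  4|1|0
R(3,0) f=1→J1  4|2|0
P(2,3) f=1→J1  4|3|0
P(2,0) f=1→J1  4|4|0
PS(1,0) f=2→J2  4|4|1
PS(1,3) f=2→J2  4|4|2
M = 3(4−1)−2·4−2 = 9−8−2 = -1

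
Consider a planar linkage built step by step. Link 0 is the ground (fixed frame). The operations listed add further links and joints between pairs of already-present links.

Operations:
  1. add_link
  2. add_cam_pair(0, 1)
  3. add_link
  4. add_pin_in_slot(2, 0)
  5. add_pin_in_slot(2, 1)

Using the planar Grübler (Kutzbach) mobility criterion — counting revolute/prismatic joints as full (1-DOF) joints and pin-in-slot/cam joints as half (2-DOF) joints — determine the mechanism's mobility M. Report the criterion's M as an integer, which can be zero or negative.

ground; <1,0,0>
#1 <2,0,0>
C:0↔1 J2 <2,0,1>
#2 <3,0,1>
PS:2↔0 J2 <3,0,2>
PS:2↔1 J2 <3,0,3>
3×2 − 2×0 − 1×3 = 3

M = 3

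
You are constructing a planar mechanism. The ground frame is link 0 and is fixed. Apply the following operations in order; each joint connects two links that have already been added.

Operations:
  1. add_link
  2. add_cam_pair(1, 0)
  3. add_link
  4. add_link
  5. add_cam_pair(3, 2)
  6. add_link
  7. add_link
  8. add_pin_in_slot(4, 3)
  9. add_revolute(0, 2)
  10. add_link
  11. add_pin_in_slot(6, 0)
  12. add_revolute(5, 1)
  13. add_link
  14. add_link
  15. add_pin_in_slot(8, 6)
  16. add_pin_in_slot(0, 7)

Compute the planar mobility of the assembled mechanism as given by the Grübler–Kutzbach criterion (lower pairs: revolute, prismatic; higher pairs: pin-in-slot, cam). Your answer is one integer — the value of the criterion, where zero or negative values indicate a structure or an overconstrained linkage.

M = 14

L=1 J1=0 J2=0
add link → L=2 J1=0 J2=0
C@1,0 dof=2 J2 → L=2 J1=0 J2=1
add link → L=3 J1=0 J2=1
add link → L=4 J1=0 J2=1
C@3,2 dof=2 J2 → L=4 J1=0 J2=2
add link → L=5 J1=0 J2=2
add link → L=6 J1=0 J2=2
PS@4,3 dof=2 J2 → L=6 J1=0 J2=3
R@0,2 dof=1 J1 → L=6 J1=1 J2=3
add link → L=7 J1=1 J2=3
PS@6,0 dof=2 J2 → L=7 J1=1 J2=4
R@5,1 dof=1 J1 → L=7 J1=2 J2=4
add link → L=8 J1=2 J2=4
add link → L=9 J1=2 J2=4
PS@8,6 dof=2 J2 → L=9 J1=2 J2=5
PS@0,7 dof=2 J2 → L=9 J1=2 J2=6
M=3(L−1)−2J1−J2=3·8−2·2−6=14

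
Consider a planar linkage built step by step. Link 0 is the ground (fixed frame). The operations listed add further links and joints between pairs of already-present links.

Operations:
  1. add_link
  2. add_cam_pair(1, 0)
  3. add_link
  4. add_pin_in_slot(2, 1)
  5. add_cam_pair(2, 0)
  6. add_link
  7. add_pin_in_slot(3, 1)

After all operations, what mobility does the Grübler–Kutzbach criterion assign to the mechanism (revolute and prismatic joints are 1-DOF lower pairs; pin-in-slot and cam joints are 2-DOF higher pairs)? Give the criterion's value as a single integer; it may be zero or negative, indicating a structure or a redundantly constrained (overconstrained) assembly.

M = 5

link 0 = ground. State L|J1|J2 = 1|0|0
+link1  2|0|0
C(1,0) f=2→J2  2|0|1
+link2  3|0|1
PS(2,1) f=2→J2  3|0|2
C(2,0) f=2→J2  3|0|3
+link3  4|0|3
PS(3,1) f=2→J2  4|0|4
M = 3(4−1)−2·0−4 = 9−0−4 = 5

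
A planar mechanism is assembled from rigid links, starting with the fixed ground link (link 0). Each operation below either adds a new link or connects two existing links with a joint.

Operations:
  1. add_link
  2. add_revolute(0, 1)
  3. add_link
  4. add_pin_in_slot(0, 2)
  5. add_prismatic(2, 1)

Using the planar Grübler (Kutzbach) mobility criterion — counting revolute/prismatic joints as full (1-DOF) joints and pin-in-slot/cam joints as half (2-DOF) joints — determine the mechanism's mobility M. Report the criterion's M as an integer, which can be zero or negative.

[1;0;0] (link 0 is ground)
L+ [2;0;0]
R(0,1)∈J1 [2;1;0]
L+ [3;1;0]
PS(0,2)∈J2 [3;1;1]
P(2,1)∈J1 [3;2;1]
mobility = 6 − 4 − 1 = 1

M = 1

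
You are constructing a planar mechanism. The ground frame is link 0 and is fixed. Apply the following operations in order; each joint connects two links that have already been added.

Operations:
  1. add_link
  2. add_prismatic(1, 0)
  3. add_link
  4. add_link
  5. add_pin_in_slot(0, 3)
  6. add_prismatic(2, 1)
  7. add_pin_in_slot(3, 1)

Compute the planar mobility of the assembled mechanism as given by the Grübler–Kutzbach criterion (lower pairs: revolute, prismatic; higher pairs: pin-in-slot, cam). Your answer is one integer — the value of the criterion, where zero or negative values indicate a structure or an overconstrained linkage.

ground; <1,0,0>
#1 <2,0,0>
P:1↔0 J1 <2,1,0>
#2 <3,1,0>
#3 <4,1,0>
PS:0↔3 J2 <4,1,1>
P:2↔1 J1 <4,2,1>
PS:3↔1 J2 <4,2,2>
3×3 − 2×2 − 1×2 = 3

M = 3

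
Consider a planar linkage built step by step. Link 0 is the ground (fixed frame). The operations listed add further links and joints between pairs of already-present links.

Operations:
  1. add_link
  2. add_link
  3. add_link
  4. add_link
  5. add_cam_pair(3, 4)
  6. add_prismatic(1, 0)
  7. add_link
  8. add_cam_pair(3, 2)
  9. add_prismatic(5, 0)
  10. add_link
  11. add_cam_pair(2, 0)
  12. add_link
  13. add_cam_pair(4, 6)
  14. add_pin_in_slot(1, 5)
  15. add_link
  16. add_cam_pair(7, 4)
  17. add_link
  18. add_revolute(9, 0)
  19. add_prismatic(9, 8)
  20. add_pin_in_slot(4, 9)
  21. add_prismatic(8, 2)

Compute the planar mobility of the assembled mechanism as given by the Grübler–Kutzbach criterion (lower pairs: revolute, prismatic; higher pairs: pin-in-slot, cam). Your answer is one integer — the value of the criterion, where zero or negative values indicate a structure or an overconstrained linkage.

M = 10

L=1 J1=0 J2=0
add link → L=2 J1=0 J2=0
add link → L=3 J1=0 J2=0
add link → L=4 J1=0 J2=0
add link → L=5 J1=0 J2=0
C@3,4 dof=2 J2 → L=5 J1=0 J2=1
P@1,0 dof=1 J1 → L=5 J1=1 J2=1
add link → L=6 J1=1 J2=1
C@3,2 dof=2 J2 → L=6 J1=1 J2=2
P@5,0 dof=1 J1 → L=6 J1=2 J2=2
add link → L=7 J1=2 J2=2
C@2,0 dof=2 J2 → L=7 J1=2 J2=3
add link → L=8 J1=2 J2=3
C@4,6 dof=2 J2 → L=8 J1=2 J2=4
PS@1,5 dof=2 J2 → L=8 J1=2 J2=5
add link → L=9 J1=2 J2=5
C@7,4 dof=2 J2 → L=9 J1=2 J2=6
add link → L=10 J1=2 J2=6
R@9,0 dof=1 J1 → L=10 J1=3 J2=6
P@9,8 dof=1 J1 → L=10 J1=4 J2=6
PS@4,9 dof=2 J2 → L=10 J1=4 J2=7
P@8,2 dof=1 J1 → L=10 J1=5 J2=7
M=3(L−1)−2J1−J2=3·9−2·5−7=10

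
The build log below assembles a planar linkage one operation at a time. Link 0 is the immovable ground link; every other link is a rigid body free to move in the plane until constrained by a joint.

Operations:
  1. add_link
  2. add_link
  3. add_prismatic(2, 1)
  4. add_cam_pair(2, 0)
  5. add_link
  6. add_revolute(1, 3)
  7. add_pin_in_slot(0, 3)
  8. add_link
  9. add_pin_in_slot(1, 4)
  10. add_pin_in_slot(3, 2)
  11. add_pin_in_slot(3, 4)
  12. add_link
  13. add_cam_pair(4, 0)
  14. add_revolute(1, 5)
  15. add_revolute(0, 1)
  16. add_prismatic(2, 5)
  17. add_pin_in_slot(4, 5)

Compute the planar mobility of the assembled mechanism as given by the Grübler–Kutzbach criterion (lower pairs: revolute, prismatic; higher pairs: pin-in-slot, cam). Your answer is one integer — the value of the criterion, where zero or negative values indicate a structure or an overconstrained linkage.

M = -2

[1;0;0] (link 0 is ground)
L+ [2;0;0]
L+ [3;0;0]
P(2,1)∈J1 [3;1;0]
C(2,0)∈J2 [3;1;1]
L+ [4;1;1]
R(1,3)∈J1 [4;2;1]
PS(0,3)∈J2 [4;2;2]
L+ [5;2;2]
PS(1,4)∈J2 [5;2;3]
PS(3,2)∈J2 [5;2;4]
PS(3,4)∈J2 [5;2;5]
L+ [6;2;5]
C(4,0)∈J2 [6;2;6]
R(1,5)∈J1 [6;3;6]
R(0,1)∈J1 [6;4;6]
P(2,5)∈J1 [6;5;6]
PS(4,5)∈J2 [6;5;7]
mobility = 15 − 10 − 7 = -2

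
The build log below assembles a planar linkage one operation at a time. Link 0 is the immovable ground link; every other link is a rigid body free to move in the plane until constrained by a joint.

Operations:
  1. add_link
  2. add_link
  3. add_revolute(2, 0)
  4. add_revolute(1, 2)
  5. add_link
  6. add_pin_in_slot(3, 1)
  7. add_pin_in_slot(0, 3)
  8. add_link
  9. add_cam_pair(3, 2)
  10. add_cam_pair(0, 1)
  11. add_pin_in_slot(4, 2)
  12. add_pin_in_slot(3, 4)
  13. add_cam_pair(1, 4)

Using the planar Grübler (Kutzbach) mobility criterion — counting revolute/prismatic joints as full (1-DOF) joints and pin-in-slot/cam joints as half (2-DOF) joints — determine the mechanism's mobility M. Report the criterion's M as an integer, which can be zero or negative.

link 0 = ground. State L|J1|J2 = 1|0|0
+link1  2|0|0
+link2  3|0|0
R(2,0) f=1→J1  3|1|0
R(1,2) f=1→J1  3|2|0
+link3  4|2|0
PS(3,1) f=2→J2  4|2|1
PS(0,3) f=2→J2  4|2|2
+link4  5|2|2
C(3,2) f=2→J2  5|2|3
C(0,1) f=2→J2  5|2|4
PS(4,2) f=2→J2  5|2|5
PS(3,4) f=2→J2  5|2|6
C(1,4) f=2→J2  5|2|7
M = 3(5−1)−2·2−7 = 12−4−7 = 1

M = 1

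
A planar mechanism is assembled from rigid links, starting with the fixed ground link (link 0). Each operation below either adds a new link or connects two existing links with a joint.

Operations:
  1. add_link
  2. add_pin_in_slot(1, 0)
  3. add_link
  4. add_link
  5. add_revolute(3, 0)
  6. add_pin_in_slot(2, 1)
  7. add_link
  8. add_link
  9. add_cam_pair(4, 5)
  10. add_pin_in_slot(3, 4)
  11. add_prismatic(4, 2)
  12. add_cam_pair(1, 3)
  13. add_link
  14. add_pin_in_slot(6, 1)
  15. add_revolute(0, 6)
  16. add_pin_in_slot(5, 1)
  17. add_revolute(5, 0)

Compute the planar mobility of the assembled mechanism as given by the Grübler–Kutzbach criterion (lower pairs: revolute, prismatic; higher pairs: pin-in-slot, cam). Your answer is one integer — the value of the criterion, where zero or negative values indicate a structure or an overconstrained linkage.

M = 3

link 0 = ground. State L|J1|J2 = 1|0|0
+link1  2|0|0
PS(1,0) f=2→J2  2|0|1
+link2  3|0|1
+link3  4|0|1
R(3,0) f=1→J1  4|1|1
PS(2,1) f=2→J2  4|1|2
+link4  5|1|2
+link5  6|1|2
C(4,5) f=2→J2  6|1|3
PS(3,4) f=2→J2  6|1|4
P(4,2) f=1→J1  6|2|4
C(1,3) f=2→J2  6|2|5
+link6  7|2|5
PS(6,1) f=2→J2  7|2|6
R(0,6) f=1→J1  7|3|6
PS(5,1) f=2→J2  7|3|7
R(5,0) f=1→J1  7|4|7
M = 3(7−1)−2·4−7 = 18−8−7 = 3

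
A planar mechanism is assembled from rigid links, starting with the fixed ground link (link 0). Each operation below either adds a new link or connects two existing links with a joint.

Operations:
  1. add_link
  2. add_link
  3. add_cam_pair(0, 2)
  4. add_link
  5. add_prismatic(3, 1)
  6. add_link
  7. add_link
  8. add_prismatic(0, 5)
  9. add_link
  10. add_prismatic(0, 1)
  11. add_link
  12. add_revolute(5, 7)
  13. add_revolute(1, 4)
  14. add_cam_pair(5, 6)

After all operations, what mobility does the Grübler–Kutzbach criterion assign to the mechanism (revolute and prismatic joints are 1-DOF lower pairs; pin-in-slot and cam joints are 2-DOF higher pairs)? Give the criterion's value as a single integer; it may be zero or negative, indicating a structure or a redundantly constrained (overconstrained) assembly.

link 0 = ground. State L|J1|J2 = 1|0|0
+link1  2|0|0
+link2  3|0|0
C(0,2) f=2→J2  3|0|1
+link3  4|0|1
P(3,1) f=1→J1  4|1|1
+link4  5|1|1
+link5  6|1|1
P(0,5) f=1→J1  6|2|1
+link6  7|2|1
P(0,1) f=1→J1  7|3|1
+link7  8|3|1
R(5,7) f=1→J1  8|4|1
R(1,4) f=1→J1  8|5|1
C(5,6) f=2→J2  8|5|2
M = 3(8−1)−2·5−2 = 21−10−2 = 9

M = 9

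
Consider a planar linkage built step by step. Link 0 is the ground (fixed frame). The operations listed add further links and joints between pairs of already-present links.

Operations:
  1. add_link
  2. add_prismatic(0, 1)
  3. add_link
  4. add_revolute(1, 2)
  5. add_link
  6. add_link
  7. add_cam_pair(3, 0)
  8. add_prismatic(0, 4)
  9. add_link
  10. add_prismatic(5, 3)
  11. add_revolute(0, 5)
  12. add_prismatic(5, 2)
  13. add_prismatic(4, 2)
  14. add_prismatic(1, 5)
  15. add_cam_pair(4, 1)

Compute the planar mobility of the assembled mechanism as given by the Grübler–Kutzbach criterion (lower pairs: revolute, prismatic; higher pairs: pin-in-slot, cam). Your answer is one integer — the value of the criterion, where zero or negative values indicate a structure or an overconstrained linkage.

ground; <1,0,0>
#1 <2,0,0>
P:0↔1 J1 <2,1,0>
#2 <3,1,0>
R:1↔2 J1 <3,2,0>
#3 <4,2,0>
#4 <5,2,0>
C:3↔0 J2 <5,2,1>
P:0↔4 J1 <5,3,1>
#5 <6,3,1>
P:5↔3 J1 <6,4,1>
R:0↔5 J1 <6,5,1>
P:5↔2 J1 <6,6,1>
P:4↔2 J1 <6,7,1>
P:1↔5 J1 <6,8,1>
C:4↔1 J2 <6,8,2>
3×5 − 2×8 − 1×2 = -3

M = -3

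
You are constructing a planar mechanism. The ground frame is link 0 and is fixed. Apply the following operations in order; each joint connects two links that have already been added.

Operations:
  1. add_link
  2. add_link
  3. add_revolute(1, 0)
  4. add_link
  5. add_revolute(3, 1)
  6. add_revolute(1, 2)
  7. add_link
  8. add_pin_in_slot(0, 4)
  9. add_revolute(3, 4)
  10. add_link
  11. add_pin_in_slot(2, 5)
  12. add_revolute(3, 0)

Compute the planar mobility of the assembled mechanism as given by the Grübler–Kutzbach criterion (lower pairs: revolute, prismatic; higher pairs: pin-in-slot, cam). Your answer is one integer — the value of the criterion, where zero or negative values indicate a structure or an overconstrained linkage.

M = 3

L=1 J1=0 J2=0
add link → L=2 J1=0 J2=0
add link → L=3 J1=0 J2=0
R@1,0 dof=1 J1 → L=3 J1=1 J2=0
add link → L=4 J1=1 J2=0
R@3,1 dof=1 J1 → L=4 J1=2 J2=0
R@1,2 dof=1 J1 → L=4 J1=3 J2=0
add link → L=5 J1=3 J2=0
PS@0,4 dof=2 J2 → L=5 J1=3 J2=1
R@3,4 dof=1 J1 → L=5 J1=4 J2=1
add link → L=6 J1=4 J2=1
PS@2,5 dof=2 J2 → L=6 J1=4 J2=2
R@3,0 dof=1 J1 → L=6 J1=5 J2=2
M=3(L−1)−2J1−J2=3·5−2·5−2=3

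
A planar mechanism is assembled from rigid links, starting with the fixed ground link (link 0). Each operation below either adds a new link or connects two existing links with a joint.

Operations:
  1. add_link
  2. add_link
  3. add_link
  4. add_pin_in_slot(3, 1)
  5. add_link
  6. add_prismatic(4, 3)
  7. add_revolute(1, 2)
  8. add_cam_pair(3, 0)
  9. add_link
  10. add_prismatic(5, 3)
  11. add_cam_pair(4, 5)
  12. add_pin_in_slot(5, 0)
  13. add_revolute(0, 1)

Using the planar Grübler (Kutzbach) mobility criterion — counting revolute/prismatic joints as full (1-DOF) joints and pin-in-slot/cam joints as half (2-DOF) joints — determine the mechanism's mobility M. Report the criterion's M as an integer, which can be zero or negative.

ground; <1,0,0>
#1 <2,0,0>
#2 <3,0,0>
#3 <4,0,0>
PS:3↔1 J2 <4,0,1>
#4 <5,0,1>
P:4↔3 J1 <5,1,1>
R:1↔2 J1 <5,2,1>
C:3↔0 J2 <5,2,2>
#5 <6,2,2>
P:5↔3 J1 <6,3,2>
C:4↔5 J2 <6,3,3>
PS:5↔0 J2 <6,3,4>
R:0↔1 J1 <6,4,4>
3×5 − 2×4 − 1×4 = 3

M = 3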